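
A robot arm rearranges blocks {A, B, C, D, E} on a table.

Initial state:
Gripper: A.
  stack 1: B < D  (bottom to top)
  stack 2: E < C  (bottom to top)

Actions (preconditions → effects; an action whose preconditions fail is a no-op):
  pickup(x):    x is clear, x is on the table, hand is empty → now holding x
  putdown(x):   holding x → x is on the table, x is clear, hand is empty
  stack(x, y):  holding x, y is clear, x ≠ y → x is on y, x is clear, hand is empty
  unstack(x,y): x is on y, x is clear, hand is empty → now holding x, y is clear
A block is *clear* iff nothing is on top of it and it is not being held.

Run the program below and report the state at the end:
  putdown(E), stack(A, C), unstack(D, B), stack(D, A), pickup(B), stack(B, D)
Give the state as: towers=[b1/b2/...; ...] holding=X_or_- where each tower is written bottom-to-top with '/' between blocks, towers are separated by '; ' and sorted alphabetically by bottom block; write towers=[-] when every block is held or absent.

towers=[E/C/A/D/B] holding=-

step 1 (putdown(E)) [no-op]: towers=[B/D; E/C] holding=A
step 2 (stack(A, C)): towers=[B/D; E/C/A] holding=-
step 3 (unstack(D, B)): towers=[B; E/C/A] holding=D
step 4 (stack(D, A)): towers=[B; E/C/A/D] holding=-
step 5 (pickup(B)): towers=[E/C/A/D] holding=B
step 6 (stack(B, D)): towers=[E/C/A/D/B] holding=-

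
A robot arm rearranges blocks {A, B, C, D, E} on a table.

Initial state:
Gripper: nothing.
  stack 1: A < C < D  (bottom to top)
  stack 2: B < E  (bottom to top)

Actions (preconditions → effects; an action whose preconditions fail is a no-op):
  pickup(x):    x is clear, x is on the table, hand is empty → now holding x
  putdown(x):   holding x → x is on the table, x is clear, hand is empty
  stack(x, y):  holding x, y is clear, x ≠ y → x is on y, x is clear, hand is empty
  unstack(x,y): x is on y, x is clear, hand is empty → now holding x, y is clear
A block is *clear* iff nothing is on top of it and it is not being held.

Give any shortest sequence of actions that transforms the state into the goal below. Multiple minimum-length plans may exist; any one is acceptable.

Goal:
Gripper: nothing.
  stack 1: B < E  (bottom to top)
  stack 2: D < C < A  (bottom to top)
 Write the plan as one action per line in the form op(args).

unstack(D, C)
putdown(D)
unstack(C, A)
stack(C, D)
pickup(A)
stack(A, C)

step 1 (unstack(D, C)): towers=[A/C; B/E] holding=D
step 2 (putdown(D)): towers=[A/C; B/E; D] holding=-
step 3 (unstack(C, A)): towers=[A; B/E; D] holding=C
step 4 (stack(C, D)): towers=[A; B/E; D/C] holding=-
step 5 (pickup(A)): towers=[B/E; D/C] holding=A
step 6 (stack(A, C)): towers=[B/E; D/C/A] holding=-
goal check: towers=[B/E; D/C/A] holding=- — reached (length 6, optimal by BFS)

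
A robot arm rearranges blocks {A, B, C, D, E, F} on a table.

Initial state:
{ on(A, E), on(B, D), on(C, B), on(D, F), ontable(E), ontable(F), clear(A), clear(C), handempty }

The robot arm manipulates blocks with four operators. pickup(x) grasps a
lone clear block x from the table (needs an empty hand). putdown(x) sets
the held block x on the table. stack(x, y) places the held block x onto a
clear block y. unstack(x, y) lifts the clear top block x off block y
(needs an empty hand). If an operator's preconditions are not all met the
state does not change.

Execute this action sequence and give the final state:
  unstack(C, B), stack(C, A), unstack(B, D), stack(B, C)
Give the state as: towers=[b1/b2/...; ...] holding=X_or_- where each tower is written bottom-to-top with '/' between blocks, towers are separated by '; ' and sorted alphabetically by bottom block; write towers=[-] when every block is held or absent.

step 1 (unstack(C, B)): towers=[E/A; F/D/B] holding=C
step 2 (stack(C, A)): towers=[E/A/C; F/D/B] holding=-
step 3 (unstack(B, D)): towers=[E/A/C; F/D] holding=B
step 4 (stack(B, C)): towers=[E/A/C/B; F/D] holding=-

towers=[E/A/C/B; F/D] holding=-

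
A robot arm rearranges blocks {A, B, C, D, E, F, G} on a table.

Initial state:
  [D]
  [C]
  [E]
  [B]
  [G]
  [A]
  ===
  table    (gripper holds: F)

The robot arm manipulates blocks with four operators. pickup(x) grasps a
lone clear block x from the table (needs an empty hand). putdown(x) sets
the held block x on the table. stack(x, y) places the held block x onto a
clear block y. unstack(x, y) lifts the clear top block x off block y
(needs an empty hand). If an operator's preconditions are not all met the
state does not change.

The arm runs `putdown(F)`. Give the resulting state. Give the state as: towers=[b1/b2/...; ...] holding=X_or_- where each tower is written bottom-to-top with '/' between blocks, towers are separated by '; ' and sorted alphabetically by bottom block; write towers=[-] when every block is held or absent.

before: towers=[A/G/B/E/C/D] holding=F
pre[putdown(F)]: holding(F) ok
all met → apply putdown(F)
after:  towers=[A/G/B/E/C/D; F] holding=-

towers=[A/G/B/E/C/D; F] holding=-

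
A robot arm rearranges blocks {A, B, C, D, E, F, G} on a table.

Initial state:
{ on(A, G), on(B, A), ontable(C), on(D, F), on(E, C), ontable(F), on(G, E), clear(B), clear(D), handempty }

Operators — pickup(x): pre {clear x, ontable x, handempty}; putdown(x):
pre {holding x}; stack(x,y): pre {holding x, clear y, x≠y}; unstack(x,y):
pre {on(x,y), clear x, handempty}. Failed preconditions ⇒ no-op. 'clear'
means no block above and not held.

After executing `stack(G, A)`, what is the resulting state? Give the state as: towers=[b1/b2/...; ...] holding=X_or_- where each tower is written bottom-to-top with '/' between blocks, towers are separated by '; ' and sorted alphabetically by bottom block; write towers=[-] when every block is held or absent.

towers=[C/E/G/A/B; F/D] holding=-

before: towers=[C/E/G/A/B; F/D] holding=-
pre[stack(G, A)]: holding(G) no, clear(A) no, G≠A yes
holding(G), clear(A) unmet → stack(G, A) is a no-op
after:  towers=[C/E/G/A/B; F/D] holding=-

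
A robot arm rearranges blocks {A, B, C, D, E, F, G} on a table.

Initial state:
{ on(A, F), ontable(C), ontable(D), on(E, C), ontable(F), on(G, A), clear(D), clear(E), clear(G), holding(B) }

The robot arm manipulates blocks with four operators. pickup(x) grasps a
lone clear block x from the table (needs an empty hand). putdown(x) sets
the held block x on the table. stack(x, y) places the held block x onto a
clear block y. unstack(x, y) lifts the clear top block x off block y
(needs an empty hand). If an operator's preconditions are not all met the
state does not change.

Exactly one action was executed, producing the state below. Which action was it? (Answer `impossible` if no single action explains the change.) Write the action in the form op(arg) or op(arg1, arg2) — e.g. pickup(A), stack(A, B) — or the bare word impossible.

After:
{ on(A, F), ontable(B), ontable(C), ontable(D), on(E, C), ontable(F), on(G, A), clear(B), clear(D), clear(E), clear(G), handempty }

putdown(B)

target: towers=[B; C/E; D; F/A/G] holding=-
        putdown(B) → towers=[B; C/E; D; F/A/G] holding=-  ← match
       stack(B, G) → towers=[C/E; D; F/A/G/B] holding=-
       stack(B, D) → towers=[C/E; D/B; F/A/G] holding=-
       stack(B, E) → towers=[C/E/B; D; F/A/G] holding=-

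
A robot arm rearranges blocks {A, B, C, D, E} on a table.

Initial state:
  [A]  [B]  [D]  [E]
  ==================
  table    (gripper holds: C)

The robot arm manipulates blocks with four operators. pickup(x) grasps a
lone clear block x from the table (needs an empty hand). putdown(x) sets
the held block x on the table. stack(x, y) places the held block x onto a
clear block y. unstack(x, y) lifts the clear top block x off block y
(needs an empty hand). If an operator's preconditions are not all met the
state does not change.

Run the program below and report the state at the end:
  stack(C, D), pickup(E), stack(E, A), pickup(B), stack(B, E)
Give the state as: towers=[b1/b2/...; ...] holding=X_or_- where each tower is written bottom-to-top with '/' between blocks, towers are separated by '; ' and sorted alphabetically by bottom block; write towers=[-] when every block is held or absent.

towers=[A/E/B; D/C] holding=-

step 1 (stack(C, D)): towers=[A; B; D/C; E] holding=-
step 2 (pickup(E)): towers=[A; B; D/C] holding=E
step 3 (stack(E, A)): towers=[A/E; B; D/C] holding=-
step 4 (pickup(B)): towers=[A/E; D/C] holding=B
step 5 (stack(B, E)): towers=[A/E/B; D/C] holding=-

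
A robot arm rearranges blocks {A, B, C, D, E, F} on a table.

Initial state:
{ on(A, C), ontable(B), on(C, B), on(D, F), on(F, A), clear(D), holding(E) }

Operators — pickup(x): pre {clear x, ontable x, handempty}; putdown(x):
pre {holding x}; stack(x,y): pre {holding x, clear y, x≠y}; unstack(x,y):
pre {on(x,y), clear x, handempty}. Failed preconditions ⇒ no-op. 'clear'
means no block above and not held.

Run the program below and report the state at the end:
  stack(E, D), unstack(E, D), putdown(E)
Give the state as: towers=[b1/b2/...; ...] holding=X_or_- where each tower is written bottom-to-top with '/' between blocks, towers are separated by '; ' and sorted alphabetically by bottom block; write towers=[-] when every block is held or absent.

towers=[B/C/A/F/D; E] holding=-

step 1 (stack(E, D)): towers=[B/C/A/F/D/E] holding=-
step 2 (unstack(E, D)): towers=[B/C/A/F/D] holding=E
step 3 (putdown(E)): towers=[B/C/A/F/D; E] holding=-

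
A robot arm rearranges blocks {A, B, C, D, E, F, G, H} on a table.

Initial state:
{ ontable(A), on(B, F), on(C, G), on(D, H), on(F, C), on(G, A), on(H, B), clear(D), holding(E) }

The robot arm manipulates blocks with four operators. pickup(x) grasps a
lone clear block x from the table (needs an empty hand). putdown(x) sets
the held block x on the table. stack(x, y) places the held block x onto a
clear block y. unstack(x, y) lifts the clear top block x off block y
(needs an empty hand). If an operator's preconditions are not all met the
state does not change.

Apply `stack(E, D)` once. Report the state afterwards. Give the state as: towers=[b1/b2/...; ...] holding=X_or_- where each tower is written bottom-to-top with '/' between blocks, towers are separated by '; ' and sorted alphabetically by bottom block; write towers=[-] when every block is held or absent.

towers=[A/G/C/F/B/H/D/E] holding=-

before: towers=[A/G/C/F/B/H/D] holding=E
pre[stack(E, D)]: holding(E) yes, clear(D) yes, E≠D yes
all met → apply stack(E, D)
after:  towers=[A/G/C/F/B/H/D/E] holding=-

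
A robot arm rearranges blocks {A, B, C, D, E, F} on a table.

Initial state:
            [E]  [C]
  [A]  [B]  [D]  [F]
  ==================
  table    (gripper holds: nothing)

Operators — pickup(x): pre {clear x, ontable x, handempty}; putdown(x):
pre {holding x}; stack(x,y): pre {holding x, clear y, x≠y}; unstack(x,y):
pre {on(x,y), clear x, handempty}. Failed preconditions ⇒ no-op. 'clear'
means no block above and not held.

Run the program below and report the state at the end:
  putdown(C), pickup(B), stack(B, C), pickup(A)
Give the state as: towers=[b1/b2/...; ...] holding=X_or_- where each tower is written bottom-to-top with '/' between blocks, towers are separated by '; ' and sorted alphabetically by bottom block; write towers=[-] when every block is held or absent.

towers=[D/E; F/C/B] holding=A

step 1 (putdown(C)) [no-op]: towers=[A; B; D/E; F/C] holding=-
step 2 (pickup(B)): towers=[A; D/E; F/C] holding=B
step 3 (stack(B, C)): towers=[A; D/E; F/C/B] holding=-
step 4 (pickup(A)): towers=[D/E; F/C/B] holding=A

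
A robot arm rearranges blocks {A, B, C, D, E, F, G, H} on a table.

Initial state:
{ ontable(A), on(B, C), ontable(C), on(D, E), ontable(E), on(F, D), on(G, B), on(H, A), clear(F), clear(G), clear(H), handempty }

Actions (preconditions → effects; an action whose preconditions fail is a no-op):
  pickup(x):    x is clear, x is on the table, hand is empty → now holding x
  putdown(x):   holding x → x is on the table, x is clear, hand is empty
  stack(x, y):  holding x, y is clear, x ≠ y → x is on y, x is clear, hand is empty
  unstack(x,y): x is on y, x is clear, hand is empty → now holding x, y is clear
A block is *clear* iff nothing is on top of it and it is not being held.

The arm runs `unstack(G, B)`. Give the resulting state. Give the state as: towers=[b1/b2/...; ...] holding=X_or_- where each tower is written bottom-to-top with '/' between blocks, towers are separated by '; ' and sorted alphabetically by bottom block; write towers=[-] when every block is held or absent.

before: towers=[A/H; C/B/G; E/D/F] holding=-
pre[unstack(G, B)]: on(G,B) yes, clear(G) yes, handempty yes
all met → apply unstack(G, B)
after:  towers=[A/H; C/B; E/D/F] holding=G

towers=[A/H; C/B; E/D/F] holding=G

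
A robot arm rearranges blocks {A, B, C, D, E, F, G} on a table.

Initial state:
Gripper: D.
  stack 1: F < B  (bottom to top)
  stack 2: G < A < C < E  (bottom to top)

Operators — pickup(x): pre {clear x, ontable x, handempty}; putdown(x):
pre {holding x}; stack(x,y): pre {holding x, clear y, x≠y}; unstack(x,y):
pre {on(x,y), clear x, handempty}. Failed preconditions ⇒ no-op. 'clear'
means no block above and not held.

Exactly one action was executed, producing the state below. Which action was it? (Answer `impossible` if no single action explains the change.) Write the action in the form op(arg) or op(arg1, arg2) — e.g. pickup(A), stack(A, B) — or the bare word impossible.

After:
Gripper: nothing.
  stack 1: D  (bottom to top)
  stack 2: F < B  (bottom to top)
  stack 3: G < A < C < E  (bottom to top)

putdown(D)

target: towers=[D; F/B; G/A/C/E] holding=-
        putdown(D) → towers=[D; F/B; G/A/C/E] holding=-  ← match
       stack(D, B) → towers=[F/B/D; G/A/C/E] holding=-
       stack(D, E) → towers=[F/B; G/A/C/E/D] holding=-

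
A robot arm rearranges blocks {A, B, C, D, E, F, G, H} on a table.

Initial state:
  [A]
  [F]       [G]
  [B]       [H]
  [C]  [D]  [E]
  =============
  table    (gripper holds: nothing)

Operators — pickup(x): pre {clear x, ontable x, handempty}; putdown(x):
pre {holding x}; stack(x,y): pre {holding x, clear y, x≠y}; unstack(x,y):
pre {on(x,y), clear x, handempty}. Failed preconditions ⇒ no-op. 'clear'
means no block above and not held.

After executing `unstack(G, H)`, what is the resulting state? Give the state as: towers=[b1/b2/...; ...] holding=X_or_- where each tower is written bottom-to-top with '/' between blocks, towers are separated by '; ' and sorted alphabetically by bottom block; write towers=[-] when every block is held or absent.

before: towers=[C/B/F/A; D; E/H/G] holding=-
pre[unstack(G, H)]: on(G,H) ok, clear(G) ok, handempty ok
all met → apply unstack(G, H)
after:  towers=[C/B/F/A; D; E/H] holding=G

towers=[C/B/F/A; D; E/H] holding=G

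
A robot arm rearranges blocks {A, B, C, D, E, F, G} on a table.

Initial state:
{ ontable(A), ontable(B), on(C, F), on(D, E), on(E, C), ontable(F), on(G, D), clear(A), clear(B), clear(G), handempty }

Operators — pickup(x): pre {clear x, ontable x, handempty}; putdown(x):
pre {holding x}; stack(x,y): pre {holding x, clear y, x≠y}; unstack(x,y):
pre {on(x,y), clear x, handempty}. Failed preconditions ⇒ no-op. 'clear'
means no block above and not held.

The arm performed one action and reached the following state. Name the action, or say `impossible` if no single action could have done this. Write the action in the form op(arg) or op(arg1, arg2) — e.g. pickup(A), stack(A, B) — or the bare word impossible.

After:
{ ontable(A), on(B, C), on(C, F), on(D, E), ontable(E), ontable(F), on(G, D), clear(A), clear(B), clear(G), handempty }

impossible

target: towers=[A; E/D/G; F/C/B] holding=-
         pickup(B) → towers=[A; F/C/E/D/G] holding=B
     unstack(G, D) → towers=[A; B; F/C/E/D] holding=G
         pickup(A) → towers=[B; F/C/E/D/G] holding=A
none of the 3 applicable actions match → impossible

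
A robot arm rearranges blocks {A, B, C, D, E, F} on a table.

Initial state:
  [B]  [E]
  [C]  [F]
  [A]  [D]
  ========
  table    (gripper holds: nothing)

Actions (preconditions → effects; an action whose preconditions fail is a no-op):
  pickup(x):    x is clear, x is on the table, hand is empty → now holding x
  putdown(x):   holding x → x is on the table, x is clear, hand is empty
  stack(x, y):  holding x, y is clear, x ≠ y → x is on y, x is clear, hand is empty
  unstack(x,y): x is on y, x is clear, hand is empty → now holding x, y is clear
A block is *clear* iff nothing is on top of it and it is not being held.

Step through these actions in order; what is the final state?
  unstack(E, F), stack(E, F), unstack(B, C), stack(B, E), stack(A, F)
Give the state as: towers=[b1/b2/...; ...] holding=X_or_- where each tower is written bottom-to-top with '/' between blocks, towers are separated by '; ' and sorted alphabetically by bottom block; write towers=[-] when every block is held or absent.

step 1 (unstack(E, F)): towers=[A/C/B; D/F] holding=E
step 2 (stack(E, F)): towers=[A/C/B; D/F/E] holding=-
step 3 (unstack(B, C)): towers=[A/C; D/F/E] holding=B
step 4 (stack(B, E)): towers=[A/C; D/F/E/B] holding=-
step 5 (stack(A, F)) [no-op]: towers=[A/C; D/F/E/B] holding=-

towers=[A/C; D/F/E/B] holding=-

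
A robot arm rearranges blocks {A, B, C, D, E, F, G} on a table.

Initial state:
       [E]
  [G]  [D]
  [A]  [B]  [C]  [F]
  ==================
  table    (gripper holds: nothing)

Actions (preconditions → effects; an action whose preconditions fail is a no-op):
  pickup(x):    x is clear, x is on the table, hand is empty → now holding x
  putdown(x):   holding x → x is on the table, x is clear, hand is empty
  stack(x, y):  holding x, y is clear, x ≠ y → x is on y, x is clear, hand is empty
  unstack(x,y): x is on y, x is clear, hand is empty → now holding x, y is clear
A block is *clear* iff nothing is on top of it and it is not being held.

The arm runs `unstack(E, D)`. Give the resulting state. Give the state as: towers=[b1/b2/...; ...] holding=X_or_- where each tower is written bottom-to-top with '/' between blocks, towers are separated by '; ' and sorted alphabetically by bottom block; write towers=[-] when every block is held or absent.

before: towers=[A/G; B/D/E; C; F] holding=-
pre[unstack(E, D)]: on(E,D) ✓, clear(E) ✓, handempty ✓
all met → apply unstack(E, D)
after:  towers=[A/G; B/D; C; F] holding=E

towers=[A/G; B/D; C; F] holding=E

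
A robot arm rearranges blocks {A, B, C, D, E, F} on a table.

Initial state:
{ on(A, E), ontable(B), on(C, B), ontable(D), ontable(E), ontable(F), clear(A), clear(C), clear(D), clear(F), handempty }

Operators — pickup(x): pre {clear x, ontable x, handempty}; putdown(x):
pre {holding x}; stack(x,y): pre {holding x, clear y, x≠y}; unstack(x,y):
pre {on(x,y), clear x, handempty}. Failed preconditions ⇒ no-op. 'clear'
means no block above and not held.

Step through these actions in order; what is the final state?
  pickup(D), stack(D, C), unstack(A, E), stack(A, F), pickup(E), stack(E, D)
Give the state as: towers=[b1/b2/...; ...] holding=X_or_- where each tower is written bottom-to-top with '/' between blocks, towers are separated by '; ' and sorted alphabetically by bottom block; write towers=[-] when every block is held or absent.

towers=[B/C/D/E; F/A] holding=-

step 1 (pickup(D)): towers=[B/C; E/A; F] holding=D
step 2 (stack(D, C)): towers=[B/C/D; E/A; F] holding=-
step 3 (unstack(A, E)): towers=[B/C/D; E; F] holding=A
step 4 (stack(A, F)): towers=[B/C/D; E; F/A] holding=-
step 5 (pickup(E)): towers=[B/C/D; F/A] holding=E
step 6 (stack(E, D)): towers=[B/C/D/E; F/A] holding=-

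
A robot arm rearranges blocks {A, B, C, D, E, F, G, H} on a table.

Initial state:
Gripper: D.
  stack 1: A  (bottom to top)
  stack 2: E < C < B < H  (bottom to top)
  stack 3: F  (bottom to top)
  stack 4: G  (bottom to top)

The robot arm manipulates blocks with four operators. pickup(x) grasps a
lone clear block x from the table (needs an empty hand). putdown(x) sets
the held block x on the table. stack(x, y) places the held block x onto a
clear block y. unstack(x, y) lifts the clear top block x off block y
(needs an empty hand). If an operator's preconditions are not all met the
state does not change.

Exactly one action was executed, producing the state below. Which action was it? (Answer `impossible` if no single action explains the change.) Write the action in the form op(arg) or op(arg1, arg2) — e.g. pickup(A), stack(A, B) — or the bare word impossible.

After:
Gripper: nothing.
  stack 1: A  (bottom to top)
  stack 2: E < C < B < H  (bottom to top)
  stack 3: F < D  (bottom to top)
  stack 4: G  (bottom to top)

target: towers=[A; E/C/B/H; F/D; G] holding=-
        putdown(D) → towers=[A; D; E/C/B/H; F; G] holding=-
       stack(D, G) → towers=[A; E/C/B/H; F; G/D] holding=-
       stack(D, A) → towers=[A/D; E/C/B/H; F; G] holding=-
       stack(D, H) → towers=[A; E/C/B/H/D; F; G] holding=-
       stack(D, F) → towers=[A; E/C/B/H; F/D; G] holding=-  ← match

stack(D, F)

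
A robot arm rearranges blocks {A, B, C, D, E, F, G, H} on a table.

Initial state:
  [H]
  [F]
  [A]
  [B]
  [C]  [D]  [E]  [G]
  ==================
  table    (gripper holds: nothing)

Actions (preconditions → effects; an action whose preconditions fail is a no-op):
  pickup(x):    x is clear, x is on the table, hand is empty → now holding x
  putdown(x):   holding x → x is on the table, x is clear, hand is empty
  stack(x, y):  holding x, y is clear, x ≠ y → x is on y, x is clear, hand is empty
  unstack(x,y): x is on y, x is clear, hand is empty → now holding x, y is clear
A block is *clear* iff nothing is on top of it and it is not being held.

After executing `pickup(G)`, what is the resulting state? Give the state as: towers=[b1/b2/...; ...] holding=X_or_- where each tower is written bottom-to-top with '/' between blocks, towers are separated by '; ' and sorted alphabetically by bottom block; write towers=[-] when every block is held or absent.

before: towers=[C/B/A/F/H; D; E; G] holding=-
pre[pickup(G)]: clear(G) ✓, ontable(G) ✓, handempty ✓
all met → apply pickup(G)
after:  towers=[C/B/A/F/H; D; E] holding=G

towers=[C/B/A/F/H; D; E] holding=G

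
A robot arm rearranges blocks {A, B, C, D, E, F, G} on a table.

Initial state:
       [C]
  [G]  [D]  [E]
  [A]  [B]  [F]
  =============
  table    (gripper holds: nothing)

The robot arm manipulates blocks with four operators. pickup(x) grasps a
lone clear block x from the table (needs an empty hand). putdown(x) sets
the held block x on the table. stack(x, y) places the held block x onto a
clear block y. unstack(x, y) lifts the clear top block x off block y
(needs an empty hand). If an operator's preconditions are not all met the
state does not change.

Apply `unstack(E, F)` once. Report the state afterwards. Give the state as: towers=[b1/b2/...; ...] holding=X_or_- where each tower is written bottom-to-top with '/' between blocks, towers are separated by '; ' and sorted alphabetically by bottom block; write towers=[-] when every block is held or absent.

before: towers=[A/G; B/D/C; F/E] holding=-
pre[unstack(E, F)]: on(E,F) ✓, clear(E) ✓, handempty ✓
all met → apply unstack(E, F)
after:  towers=[A/G; B/D/C; F] holding=E

towers=[A/G; B/D/C; F] holding=E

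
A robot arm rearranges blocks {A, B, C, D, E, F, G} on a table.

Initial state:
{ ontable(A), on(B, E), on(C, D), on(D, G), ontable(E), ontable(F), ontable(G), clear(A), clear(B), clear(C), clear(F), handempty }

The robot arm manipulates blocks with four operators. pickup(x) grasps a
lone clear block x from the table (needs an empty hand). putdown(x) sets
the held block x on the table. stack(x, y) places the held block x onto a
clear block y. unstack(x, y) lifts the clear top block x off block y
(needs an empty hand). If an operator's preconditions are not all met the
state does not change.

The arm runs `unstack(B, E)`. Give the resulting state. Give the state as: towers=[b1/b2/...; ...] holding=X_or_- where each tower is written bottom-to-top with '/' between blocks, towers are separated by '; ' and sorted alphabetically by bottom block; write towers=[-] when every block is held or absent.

towers=[A; E; F; G/D/C] holding=B

before: towers=[A; E/B; F; G/D/C] holding=-
pre[unstack(B, E)]: on(B,E) yes, clear(B) yes, handempty yes
all met → apply unstack(B, E)
after:  towers=[A; E; F; G/D/C] holding=B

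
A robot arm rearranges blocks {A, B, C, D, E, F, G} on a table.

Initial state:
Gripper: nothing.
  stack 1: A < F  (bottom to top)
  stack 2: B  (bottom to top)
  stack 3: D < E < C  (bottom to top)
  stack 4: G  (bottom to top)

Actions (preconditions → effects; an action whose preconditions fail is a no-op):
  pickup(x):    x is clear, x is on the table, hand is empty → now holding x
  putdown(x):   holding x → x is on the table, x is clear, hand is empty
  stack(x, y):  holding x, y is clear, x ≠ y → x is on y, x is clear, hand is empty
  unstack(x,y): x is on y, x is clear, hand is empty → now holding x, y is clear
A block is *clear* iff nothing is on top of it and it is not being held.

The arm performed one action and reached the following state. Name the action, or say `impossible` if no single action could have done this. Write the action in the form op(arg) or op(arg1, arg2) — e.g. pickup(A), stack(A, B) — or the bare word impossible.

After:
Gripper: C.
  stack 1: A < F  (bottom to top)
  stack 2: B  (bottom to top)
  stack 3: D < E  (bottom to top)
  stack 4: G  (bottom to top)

target: towers=[A/F; B; D/E; G] holding=C
         pickup(B) → towers=[A/F; D/E/C; G] holding=B
     unstack(F, A) → towers=[A; B; D/E/C; G] holding=F
         pickup(G) → towers=[A/F; B; D/E/C] holding=G
     unstack(C, E) → towers=[A/F; B; D/E; G] holding=C  ← match

unstack(C, E)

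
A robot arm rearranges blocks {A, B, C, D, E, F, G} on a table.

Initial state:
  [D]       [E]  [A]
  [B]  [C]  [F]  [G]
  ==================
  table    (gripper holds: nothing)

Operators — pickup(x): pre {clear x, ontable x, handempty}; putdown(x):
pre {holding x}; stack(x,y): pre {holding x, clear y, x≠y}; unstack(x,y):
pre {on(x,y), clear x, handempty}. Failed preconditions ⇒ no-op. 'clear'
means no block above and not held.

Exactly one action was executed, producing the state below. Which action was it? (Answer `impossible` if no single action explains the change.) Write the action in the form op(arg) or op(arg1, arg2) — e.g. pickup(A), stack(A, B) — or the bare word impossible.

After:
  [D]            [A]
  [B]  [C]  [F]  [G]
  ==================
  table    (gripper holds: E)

unstack(E, F)

target: towers=[B/D; C; F; G/A] holding=E
     unstack(D, B) → towers=[B; C; F/E; G/A] holding=D
     unstack(A, G) → towers=[B/D; C; F/E; G] holding=A
     unstack(E, F) → towers=[B/D; C; F; G/A] holding=E  ← match
         pickup(C) → towers=[B/D; F/E; G/A] holding=C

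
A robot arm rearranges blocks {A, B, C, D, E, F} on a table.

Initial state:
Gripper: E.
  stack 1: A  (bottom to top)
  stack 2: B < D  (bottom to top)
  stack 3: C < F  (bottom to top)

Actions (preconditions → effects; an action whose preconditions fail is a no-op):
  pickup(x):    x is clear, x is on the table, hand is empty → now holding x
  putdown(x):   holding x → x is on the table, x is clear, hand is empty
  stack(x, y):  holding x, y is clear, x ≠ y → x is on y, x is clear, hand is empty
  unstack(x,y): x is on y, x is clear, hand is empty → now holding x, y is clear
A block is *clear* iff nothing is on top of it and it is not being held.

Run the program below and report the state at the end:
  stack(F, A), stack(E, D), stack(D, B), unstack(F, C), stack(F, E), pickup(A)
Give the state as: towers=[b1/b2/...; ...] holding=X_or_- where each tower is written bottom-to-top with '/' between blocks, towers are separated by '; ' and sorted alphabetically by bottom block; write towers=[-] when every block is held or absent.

step 1 (stack(F, A)) [no-op]: towers=[A; B/D; C/F] holding=E
step 2 (stack(E, D)): towers=[A; B/D/E; C/F] holding=-
step 3 (stack(D, B)) [no-op]: towers=[A; B/D/E; C/F] holding=-
step 4 (unstack(F, C)): towers=[A; B/D/E; C] holding=F
step 5 (stack(F, E)): towers=[A; B/D/E/F; C] holding=-
step 6 (pickup(A)): towers=[B/D/E/F; C] holding=A

towers=[B/D/E/F; C] holding=A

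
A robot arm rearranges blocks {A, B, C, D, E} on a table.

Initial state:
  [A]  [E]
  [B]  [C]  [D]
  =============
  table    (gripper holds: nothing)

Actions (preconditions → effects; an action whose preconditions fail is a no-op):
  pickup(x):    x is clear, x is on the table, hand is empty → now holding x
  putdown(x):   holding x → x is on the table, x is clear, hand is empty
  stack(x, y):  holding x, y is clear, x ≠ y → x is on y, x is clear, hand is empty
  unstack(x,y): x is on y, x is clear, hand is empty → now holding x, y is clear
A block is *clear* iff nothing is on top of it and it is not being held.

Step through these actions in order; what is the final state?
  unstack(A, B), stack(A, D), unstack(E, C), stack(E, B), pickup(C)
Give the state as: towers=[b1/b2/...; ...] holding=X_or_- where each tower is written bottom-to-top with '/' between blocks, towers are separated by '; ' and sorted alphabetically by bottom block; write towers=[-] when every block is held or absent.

towers=[B/E; D/A] holding=C

step 1 (unstack(A, B)): towers=[B; C/E; D] holding=A
step 2 (stack(A, D)): towers=[B; C/E; D/A] holding=-
step 3 (unstack(E, C)): towers=[B; C; D/A] holding=E
step 4 (stack(E, B)): towers=[B/E; C; D/A] holding=-
step 5 (pickup(C)): towers=[B/E; D/A] holding=C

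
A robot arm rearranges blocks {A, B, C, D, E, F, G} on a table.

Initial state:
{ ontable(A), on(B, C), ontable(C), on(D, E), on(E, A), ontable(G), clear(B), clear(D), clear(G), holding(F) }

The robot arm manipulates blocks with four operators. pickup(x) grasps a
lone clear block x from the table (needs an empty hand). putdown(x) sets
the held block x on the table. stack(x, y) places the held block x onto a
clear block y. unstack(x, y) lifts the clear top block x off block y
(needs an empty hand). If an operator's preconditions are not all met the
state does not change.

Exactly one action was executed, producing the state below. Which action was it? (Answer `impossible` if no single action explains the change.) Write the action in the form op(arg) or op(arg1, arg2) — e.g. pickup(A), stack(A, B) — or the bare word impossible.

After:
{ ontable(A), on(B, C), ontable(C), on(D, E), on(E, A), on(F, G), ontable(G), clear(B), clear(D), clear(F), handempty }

stack(F, G)

target: towers=[A/E/D; C/B; G/F] holding=-
        putdown(F) → towers=[A/E/D; C/B; F; G] holding=-
       stack(F, B) → towers=[A/E/D; C/B/F; G] holding=-
       stack(F, G) → towers=[A/E/D; C/B; G/F] holding=-  ← match
       stack(F, D) → towers=[A/E/D/F; C/B; G] holding=-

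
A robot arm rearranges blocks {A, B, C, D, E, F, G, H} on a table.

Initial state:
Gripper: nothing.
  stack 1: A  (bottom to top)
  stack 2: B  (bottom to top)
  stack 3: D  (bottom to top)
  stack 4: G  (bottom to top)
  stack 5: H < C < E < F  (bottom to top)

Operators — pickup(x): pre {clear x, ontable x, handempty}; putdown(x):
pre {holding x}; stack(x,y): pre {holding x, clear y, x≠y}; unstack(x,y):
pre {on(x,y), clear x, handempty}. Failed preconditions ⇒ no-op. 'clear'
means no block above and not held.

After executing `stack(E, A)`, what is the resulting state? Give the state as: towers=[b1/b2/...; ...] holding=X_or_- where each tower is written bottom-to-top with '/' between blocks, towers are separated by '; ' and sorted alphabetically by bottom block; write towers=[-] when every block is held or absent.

before: towers=[A; B; D; G; H/C/E/F] holding=-
pre[stack(E, A)]: holding(E) ✗, clear(A) ✓, E≠A ✓
holding(E) unmet → stack(E, A) is a no-op
after:  towers=[A; B; D; G; H/C/E/F] holding=-

towers=[A; B; D; G; H/C/E/F] holding=-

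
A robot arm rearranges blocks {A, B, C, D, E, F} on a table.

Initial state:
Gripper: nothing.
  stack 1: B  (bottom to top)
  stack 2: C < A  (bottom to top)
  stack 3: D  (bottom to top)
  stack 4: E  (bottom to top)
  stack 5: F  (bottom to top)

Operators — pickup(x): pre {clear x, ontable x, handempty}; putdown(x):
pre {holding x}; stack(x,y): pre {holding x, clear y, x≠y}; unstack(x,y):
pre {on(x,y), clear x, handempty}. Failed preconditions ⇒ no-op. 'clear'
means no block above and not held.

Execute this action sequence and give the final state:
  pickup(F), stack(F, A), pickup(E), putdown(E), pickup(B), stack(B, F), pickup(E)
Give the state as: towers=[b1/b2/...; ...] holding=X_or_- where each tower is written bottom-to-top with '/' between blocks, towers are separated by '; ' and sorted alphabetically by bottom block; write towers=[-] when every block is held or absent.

step 1 (pickup(F)): towers=[B; C/A; D; E] holding=F
step 2 (stack(F, A)): towers=[B; C/A/F; D; E] holding=-
step 3 (pickup(E)): towers=[B; C/A/F; D] holding=E
step 4 (putdown(E)): towers=[B; C/A/F; D; E] holding=-
step 5 (pickup(B)): towers=[C/A/F; D; E] holding=B
step 6 (stack(B, F)): towers=[C/A/F/B; D; E] holding=-
step 7 (pickup(E)): towers=[C/A/F/B; D] holding=E

towers=[C/A/F/B; D] holding=E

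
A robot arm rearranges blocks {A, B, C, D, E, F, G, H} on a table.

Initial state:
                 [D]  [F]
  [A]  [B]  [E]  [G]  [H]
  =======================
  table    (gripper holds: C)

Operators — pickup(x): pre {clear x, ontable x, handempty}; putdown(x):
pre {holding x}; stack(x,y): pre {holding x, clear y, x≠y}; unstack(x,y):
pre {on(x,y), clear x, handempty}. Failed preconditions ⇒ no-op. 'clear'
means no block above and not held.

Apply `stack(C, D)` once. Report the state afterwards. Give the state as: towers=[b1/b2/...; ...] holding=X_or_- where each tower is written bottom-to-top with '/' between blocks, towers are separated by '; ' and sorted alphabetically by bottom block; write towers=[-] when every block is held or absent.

before: towers=[A; B; E; G/D; H/F] holding=C
pre[stack(C, D)]: holding(C) yes, clear(D) yes, C≠D yes
all met → apply stack(C, D)
after:  towers=[A; B; E; G/D/C; H/F] holding=-

towers=[A; B; E; G/D/C; H/F] holding=-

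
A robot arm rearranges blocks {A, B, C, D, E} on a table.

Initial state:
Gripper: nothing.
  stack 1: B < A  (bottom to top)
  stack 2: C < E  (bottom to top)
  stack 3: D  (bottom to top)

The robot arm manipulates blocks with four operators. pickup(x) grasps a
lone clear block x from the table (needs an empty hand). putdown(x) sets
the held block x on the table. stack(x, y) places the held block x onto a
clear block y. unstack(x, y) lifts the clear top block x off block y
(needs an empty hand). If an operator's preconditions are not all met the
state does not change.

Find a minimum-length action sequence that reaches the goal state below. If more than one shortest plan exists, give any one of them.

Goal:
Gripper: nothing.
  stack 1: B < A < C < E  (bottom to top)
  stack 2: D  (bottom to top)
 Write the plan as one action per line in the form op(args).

step 1 (unstack(E, C)): towers=[B/A; C; D] holding=E
step 2 (putdown(E)): towers=[B/A; C; D; E] holding=-
step 3 (pickup(C)): towers=[B/A; D; E] holding=C
step 4 (stack(C, A)): towers=[B/A/C; D; E] holding=-
step 5 (pickup(E)): towers=[B/A/C; D] holding=E
step 6 (stack(E, C)): towers=[B/A/C/E; D] holding=-
goal check: towers=[B/A/C/E; D] holding=- — reached (length 6, optimal by BFS)

unstack(E, C)
putdown(E)
pickup(C)
stack(C, A)
pickup(E)
stack(E, C)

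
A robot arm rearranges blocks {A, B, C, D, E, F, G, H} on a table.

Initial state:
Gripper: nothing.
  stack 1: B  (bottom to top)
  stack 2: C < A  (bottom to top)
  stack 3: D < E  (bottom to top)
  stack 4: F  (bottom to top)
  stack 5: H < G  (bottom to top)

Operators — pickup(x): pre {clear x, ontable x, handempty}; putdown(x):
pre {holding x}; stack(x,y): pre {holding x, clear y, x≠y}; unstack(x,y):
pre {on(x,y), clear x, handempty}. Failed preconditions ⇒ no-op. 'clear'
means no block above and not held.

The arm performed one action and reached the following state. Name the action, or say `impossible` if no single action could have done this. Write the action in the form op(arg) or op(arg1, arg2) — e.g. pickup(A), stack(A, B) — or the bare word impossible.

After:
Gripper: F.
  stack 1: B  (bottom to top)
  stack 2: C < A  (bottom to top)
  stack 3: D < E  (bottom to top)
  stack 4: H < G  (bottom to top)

pickup(F)

target: towers=[B; C/A; D/E; H/G] holding=F
     unstack(G, H) → towers=[B; C/A; D/E; F; H] holding=G
     unstack(A, C) → towers=[B; C; D/E; F; H/G] holding=A
     unstack(E, D) → towers=[B; C/A; D; F; H/G] holding=E
         pickup(B) → towers=[C/A; D/E; F; H/G] holding=B
         pickup(F) → towers=[B; C/A; D/E; H/G] holding=F  ← match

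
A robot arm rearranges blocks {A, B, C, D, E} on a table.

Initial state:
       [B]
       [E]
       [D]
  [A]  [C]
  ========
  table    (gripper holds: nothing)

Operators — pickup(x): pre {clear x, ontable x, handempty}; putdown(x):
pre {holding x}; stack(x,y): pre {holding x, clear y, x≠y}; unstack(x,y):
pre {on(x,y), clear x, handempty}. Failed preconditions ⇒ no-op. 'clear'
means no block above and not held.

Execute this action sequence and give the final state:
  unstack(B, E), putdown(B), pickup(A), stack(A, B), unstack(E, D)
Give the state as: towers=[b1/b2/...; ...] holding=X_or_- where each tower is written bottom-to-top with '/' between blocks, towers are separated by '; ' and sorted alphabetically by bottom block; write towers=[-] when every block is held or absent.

step 1 (unstack(B, E)): towers=[A; C/D/E] holding=B
step 2 (putdown(B)): towers=[A; B; C/D/E] holding=-
step 3 (pickup(A)): towers=[B; C/D/E] holding=A
step 4 (stack(A, B)): towers=[B/A; C/D/E] holding=-
step 5 (unstack(E, D)): towers=[B/A; C/D] holding=E

towers=[B/A; C/D] holding=E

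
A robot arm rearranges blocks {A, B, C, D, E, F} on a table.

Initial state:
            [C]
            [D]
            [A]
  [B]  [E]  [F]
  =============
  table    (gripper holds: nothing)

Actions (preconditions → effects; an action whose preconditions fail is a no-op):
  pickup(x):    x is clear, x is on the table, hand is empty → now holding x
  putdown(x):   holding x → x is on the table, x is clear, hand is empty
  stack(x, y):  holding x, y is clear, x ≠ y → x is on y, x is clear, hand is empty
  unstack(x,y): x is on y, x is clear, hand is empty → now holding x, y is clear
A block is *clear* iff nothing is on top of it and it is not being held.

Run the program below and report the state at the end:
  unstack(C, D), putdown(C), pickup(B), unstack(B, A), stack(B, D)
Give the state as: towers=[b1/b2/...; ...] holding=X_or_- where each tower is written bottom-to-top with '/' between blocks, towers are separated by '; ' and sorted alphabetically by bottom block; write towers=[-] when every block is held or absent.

towers=[C; E; F/A/D/B] holding=-

step 1 (unstack(C, D)): towers=[B; E; F/A/D] holding=C
step 2 (putdown(C)): towers=[B; C; E; F/A/D] holding=-
step 3 (pickup(B)): towers=[C; E; F/A/D] holding=B
step 4 (unstack(B, A)) [no-op]: towers=[C; E; F/A/D] holding=B
step 5 (stack(B, D)): towers=[C; E; F/A/D/B] holding=-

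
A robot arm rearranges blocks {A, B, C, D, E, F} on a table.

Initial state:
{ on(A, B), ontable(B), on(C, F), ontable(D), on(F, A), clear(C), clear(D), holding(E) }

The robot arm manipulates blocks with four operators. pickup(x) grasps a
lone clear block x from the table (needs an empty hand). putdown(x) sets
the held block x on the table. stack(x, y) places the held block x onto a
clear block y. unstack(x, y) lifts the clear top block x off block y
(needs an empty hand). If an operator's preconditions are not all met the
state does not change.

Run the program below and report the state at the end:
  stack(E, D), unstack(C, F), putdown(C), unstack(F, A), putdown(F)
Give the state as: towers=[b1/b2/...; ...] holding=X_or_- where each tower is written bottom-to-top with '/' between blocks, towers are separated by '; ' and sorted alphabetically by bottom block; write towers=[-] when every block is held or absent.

step 1 (stack(E, D)): towers=[B/A/F/C; D/E] holding=-
step 2 (unstack(C, F)): towers=[B/A/F; D/E] holding=C
step 3 (putdown(C)): towers=[B/A/F; C; D/E] holding=-
step 4 (unstack(F, A)): towers=[B/A; C; D/E] holding=F
step 5 (putdown(F)): towers=[B/A; C; D/E; F] holding=-

towers=[B/A; C; D/E; F] holding=-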